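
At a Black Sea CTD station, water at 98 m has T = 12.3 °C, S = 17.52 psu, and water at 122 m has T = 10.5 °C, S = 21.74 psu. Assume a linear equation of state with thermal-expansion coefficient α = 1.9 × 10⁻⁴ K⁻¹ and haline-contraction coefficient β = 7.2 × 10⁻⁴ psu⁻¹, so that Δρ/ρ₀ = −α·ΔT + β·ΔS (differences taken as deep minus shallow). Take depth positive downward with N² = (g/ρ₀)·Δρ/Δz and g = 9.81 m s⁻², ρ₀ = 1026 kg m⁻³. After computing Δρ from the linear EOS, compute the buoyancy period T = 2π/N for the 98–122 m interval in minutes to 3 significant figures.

ΔT = -1.8 K, ΔS = +4.22 psu (deep − shallow).
Δρ/ρ₀ = −αΔT + βΔS = 3.42 × 10⁻⁴ + 3.0384 × 10⁻³ = 3.3804 × 10⁻³, so Δρ ≈ 3.468 kg m⁻³.
N² = (g/ρ₀)·Δρ/Δz = g·(Δρ/ρ₀)/Δz = 9.81 × 3.3804 × 10⁻³ / 24 = 1.3817 × 10⁻³ s⁻².
N = √(1.3817 × 10⁻³) = 0.037171 rad s⁻¹ → T = 2π/N = 169.03 s = 2.8172 min ≈ 2.82 min.

2.82 min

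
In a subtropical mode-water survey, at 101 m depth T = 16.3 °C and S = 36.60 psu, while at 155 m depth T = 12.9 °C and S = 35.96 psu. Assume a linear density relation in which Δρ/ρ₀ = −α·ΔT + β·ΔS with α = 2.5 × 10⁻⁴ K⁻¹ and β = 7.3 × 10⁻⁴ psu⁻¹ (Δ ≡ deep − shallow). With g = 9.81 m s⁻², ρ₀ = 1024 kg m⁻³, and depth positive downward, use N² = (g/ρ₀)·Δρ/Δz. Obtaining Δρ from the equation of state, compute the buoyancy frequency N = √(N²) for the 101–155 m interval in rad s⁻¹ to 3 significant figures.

8.34 × 10⁻³ rad s⁻¹

ΔT = -3.4 K, ΔS = -0.64 psu (deep − shallow).
Δρ/ρ₀ = −αΔT + βΔS = 8.50 × 10⁻⁴ − 4.672 × 10⁻⁴ = 3.828 × 10⁻⁴, so Δρ ≈ 0.3920 kg m⁻³.
N² = (g/ρ₀)·Δρ/Δz = g·(Δρ/ρ₀)/Δz = 9.81 × 3.828 × 10⁻⁴ / 54 = 6.9542 × 10⁻⁵ s⁻².
N = √(6.9542 × 10⁻⁵) = 8.3392 × 10⁻³ rad s⁻¹ ≈ 8.34 × 10⁻³ rad s⁻¹.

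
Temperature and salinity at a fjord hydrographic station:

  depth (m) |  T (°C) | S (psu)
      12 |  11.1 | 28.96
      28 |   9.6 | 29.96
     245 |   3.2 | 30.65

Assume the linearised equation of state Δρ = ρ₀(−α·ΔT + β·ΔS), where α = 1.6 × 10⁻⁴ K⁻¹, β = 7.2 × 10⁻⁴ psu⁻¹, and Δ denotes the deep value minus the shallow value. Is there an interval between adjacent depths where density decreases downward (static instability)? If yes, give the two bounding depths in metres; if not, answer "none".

none

Evaluate Δρ/ρ₀ = −αΔT + βΔS across each adjacent pair:
  12–28 m: −αΔT+βΔS = −(1.6 × 10⁻⁴)(-1.5)+(7.2 × 10⁻⁴)(+1.00) = 9.6 × 10⁻⁴ → stable
  28–245 m: −αΔT+βΔS = −(1.6 × 10⁻⁴)(-6.4)+(7.2 × 10⁻⁴)(+0.69) = 1.5 × 10⁻³ → stable
Every interval has Δρ > 0: the column is stably stratified throughout.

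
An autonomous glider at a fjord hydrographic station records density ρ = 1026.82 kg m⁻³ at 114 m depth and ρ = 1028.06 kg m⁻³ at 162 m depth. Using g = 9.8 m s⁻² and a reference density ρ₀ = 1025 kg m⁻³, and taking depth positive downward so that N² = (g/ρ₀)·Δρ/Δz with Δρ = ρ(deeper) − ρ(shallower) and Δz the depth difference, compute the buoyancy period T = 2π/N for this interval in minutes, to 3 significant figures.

Δρ = 1028.06 − 1026.82 = 1.24 kg m⁻³ over Δz = 162 − 114 = 48 m.
N² = (9.8/1025) × (1.24/48) = 2.4699 × 10⁻⁴ s⁻².
N = √(2.4699 × 10⁻⁴) = 0.015716 rad s⁻¹, so T = 2π/N = 399.80 s = 6.6633 min ≈ 6.66 min.

6.66 min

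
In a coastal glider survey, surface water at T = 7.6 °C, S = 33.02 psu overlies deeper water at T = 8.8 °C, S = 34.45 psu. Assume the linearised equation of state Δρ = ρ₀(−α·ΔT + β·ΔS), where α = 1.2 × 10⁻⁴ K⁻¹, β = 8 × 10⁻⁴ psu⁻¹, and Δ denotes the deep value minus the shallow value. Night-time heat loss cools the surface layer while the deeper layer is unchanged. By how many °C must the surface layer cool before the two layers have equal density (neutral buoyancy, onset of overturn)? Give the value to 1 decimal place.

Neutral buoyancy requires Δρ = 0, i.e. −α(T_deep − T_surf′) + β(S_deep − S_surf) = 0.
T_surf′ = T_deep − (β/α)·ΔS = 8.8 − (8 × 10⁻⁴/1.2 × 10⁻⁴)·(+1.43) = -0.733 °C.
Cooling required: 7.6 − (-0.733) = 8.333 °C.

8.3 °C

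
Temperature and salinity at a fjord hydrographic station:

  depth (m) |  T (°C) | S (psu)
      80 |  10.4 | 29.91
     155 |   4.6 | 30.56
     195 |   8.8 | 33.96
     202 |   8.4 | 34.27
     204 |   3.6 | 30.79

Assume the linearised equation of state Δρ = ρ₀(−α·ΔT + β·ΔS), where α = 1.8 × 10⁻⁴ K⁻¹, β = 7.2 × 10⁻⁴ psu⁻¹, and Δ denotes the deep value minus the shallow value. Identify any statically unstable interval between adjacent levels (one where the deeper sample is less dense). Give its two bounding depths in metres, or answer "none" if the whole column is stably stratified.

202–204 m

Evaluate Δρ/ρ₀ = −αΔT + βΔS across each adjacent pair:
  80–155 m: −αΔT+βΔS = −(1.8 × 10⁻⁴)(-5.8)+(7.2 × 10⁻⁴)(+0.65) = 1.5 × 10⁻³ → stable
  155–195 m: −αΔT+βΔS = −(1.8 × 10⁻⁴)(+4.2)+(7.2 × 10⁻⁴)(+3.40) = 1.7 × 10⁻³ → stable
  195–202 m: −αΔT+βΔS = −(1.8 × 10⁻⁴)(-0.4)+(7.2 × 10⁻⁴)(+0.31) = 3.0 × 10⁻⁴ → stable
  202–204 m: −αΔT+βΔS = −(1.8 × 10⁻⁴)(-4.8)+(7.2 × 10⁻⁴)(-3.48) = -1.6 × 10⁻³ → UNSTABLE
The 202–204 m interval has Δρ < 0: lighter water underlies denser water.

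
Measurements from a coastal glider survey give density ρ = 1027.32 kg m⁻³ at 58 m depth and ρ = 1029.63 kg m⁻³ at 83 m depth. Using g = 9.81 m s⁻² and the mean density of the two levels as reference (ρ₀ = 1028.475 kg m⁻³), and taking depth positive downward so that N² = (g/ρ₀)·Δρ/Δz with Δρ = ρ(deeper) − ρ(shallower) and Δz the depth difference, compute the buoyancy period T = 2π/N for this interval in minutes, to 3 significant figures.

3.53 min

Δρ = 1029.63 − 1027.32 = 2.31 kg m⁻³ over Δz = 83 − 58 = 25 m.
N² = (9.81/1028.475) × (2.31/25) = 8.8135 × 10⁻⁴ s⁻².
N = √(8.8135 × 10⁻⁴) = 0.029688 rad s⁻¹, so T = 2π/N = 211.64 s = 3.5273 min ≈ 3.53 min.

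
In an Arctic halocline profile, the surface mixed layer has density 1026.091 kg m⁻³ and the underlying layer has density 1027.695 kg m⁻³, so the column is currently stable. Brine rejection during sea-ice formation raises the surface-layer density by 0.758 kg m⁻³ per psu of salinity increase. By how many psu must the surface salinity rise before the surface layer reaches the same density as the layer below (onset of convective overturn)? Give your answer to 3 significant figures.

Density deficit of the surface layer: 1027.695 − 1026.091 = 1.604 kg m⁻³.
Required change = 1.604 / 0.758 = 2.12 psu.

2.12 psu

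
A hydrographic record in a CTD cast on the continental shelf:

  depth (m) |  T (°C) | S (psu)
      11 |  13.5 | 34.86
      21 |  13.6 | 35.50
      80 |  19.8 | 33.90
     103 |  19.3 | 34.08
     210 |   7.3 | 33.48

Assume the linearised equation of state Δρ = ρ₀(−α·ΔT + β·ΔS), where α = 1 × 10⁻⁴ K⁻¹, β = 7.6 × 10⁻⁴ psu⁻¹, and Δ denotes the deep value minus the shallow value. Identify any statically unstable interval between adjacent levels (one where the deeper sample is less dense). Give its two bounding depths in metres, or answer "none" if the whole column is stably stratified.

Evaluate Δρ/ρ₀ = −αΔT + βΔS across each adjacent pair:
  11–21 m: −αΔT+βΔS = −(1 × 10⁻⁴)(+0.1)+(7.6 × 10⁻⁴)(+0.64) = 4.8 × 10⁻⁴ → stable
  21–80 m: −αΔT+βΔS = −(1 × 10⁻⁴)(+6.2)+(7.6 × 10⁻⁴)(-1.60) = -1.8 × 10⁻³ → UNSTABLE
  80–103 m: −αΔT+βΔS = −(1 × 10⁻⁴)(-0.5)+(7.6 × 10⁻⁴)(+0.18) = 1.9 × 10⁻⁴ → stable
  103–210 m: −αΔT+βΔS = −(1 × 10⁻⁴)(-12.0)+(7.6 × 10⁻⁴)(-0.60) = 7.4 × 10⁻⁴ → stable
The 21–80 m interval has Δρ < 0: lighter water underlies denser water.

21–80 m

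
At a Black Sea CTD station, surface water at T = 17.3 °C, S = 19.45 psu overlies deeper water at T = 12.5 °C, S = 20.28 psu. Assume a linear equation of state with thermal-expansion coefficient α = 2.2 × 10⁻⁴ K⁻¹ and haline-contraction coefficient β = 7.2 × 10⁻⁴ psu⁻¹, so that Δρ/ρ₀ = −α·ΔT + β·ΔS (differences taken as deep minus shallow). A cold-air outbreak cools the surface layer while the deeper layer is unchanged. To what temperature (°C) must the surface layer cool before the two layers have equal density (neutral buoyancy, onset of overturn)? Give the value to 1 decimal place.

9.8 °C

Neutral buoyancy requires Δρ = 0, i.e. −α(T_deep − T_surf′) + β(S_deep − S_surf) = 0.
T_surf′ = T_deep − (β/α)·ΔS = 12.5 − (7.2 × 10⁻⁴/2.2 × 10⁻⁴)·(+0.83) = 9.784 °C.
Cooling required: 17.3 − (9.784) = 7.516 °C.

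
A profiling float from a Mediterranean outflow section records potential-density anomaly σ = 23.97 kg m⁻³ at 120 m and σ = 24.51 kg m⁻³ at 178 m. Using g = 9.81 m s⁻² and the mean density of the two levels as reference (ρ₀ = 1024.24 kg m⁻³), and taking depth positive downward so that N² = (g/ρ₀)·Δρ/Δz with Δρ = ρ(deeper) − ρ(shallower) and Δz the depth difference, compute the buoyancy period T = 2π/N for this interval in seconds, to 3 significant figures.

665 s

Δρ = 1024.51 − 1023.97 = 0.54 kg m⁻³ over Δz = 178 − 120 = 58 m.
N² = (9.81/1024.24) × (0.54/58) = 8.9173 × 10⁻⁵ s⁻².
N = √(8.9173 × 10⁻⁵) = 9.4431 × 10⁻³ rad s⁻¹, so T = 2π/N = 665.37 s ≈ 665 s.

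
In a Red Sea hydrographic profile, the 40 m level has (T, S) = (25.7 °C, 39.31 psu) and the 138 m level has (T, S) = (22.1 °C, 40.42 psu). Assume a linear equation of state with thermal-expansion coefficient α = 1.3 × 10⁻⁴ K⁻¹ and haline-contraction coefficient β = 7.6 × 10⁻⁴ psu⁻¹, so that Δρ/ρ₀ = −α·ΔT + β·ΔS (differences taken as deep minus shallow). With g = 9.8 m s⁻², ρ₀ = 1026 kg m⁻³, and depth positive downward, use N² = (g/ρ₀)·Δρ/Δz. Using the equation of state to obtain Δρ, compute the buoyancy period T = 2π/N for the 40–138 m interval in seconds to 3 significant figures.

ΔT = -3.6 K, ΔS = +1.11 psu (deep − shallow).
Δρ/ρ₀ = −αΔT + βΔS = 4.68 × 10⁻⁴ + 8.436 × 10⁻⁴ = 1.3116 × 10⁻³, so Δρ ≈ 1.346 kg m⁻³.
N² = (g/ρ₀)·Δρ/Δz = g·(Δρ/ρ₀)/Δz = 9.8 × 1.3116 × 10⁻³ / 98 = 1.3116 × 10⁻⁴ s⁻².
N = √(1.3116 × 10⁻⁴) = 0.011453 rad s⁻¹ → T = 2π/N = 548.61 s ≈ 549 s.

549 s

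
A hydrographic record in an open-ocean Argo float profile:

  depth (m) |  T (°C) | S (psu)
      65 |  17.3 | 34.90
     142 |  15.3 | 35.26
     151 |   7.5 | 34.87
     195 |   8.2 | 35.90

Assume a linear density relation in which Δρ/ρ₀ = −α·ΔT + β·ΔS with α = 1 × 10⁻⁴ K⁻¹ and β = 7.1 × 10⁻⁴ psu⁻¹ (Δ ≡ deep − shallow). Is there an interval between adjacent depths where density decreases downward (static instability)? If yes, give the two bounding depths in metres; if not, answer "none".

Evaluate Δρ/ρ₀ = −αΔT + βΔS across each adjacent pair:
  65–142 m: −αΔT+βΔS = −(1 × 10⁻⁴)(-2.0)+(7.1 × 10⁻⁴)(+0.36) = 4.6 × 10⁻⁴ → stable
  142–151 m: −αΔT+βΔS = −(1 × 10⁻⁴)(-7.8)+(7.1 × 10⁻⁴)(-0.39) = 5.0 × 10⁻⁴ → stable
  151–195 m: −αΔT+βΔS = −(1 × 10⁻⁴)(+0.7)+(7.1 × 10⁻⁴)(+1.03) = 6.6 × 10⁻⁴ → stable
Every interval has Δρ > 0: the column is stably stratified throughout.

none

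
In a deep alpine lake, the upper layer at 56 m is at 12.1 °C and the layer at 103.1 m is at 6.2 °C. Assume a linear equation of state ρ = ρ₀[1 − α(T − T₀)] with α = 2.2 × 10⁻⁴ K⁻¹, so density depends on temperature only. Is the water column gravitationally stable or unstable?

stable

ΔT = 6.2 − 12.1 = -5.9 K, so Δρ/ρ₀ = −αΔT = 1.298 × 10⁻³.
Δρ/ρ₀ > 0, so Δρ > 0: deeper water is denser → statically stable.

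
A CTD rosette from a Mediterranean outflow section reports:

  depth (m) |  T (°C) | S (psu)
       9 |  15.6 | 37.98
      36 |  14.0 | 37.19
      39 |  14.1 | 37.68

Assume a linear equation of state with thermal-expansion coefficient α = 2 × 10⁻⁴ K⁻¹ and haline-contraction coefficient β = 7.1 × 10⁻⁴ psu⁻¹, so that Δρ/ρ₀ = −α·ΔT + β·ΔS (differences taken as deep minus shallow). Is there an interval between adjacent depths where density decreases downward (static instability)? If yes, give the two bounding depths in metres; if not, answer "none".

9–36 m

Evaluate Δρ/ρ₀ = −αΔT + βΔS across each adjacent pair:
  9–36 m: −αΔT+βΔS = −(2 × 10⁻⁴)(-1.6)+(7.1 × 10⁻⁴)(-0.79) = -2.4 × 10⁻⁴ → UNSTABLE
  36–39 m: −αΔT+βΔS = −(2 × 10⁻⁴)(+0.1)+(7.1 × 10⁻⁴)(+0.49) = 3.3 × 10⁻⁴ → stable
The 9–36 m interval has Δρ < 0: lighter water underlies denser water.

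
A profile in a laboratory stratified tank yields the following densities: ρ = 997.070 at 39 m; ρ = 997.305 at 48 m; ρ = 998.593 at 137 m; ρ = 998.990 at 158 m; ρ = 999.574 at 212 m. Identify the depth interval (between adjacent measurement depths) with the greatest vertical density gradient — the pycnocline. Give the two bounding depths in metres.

Compute the density gradient over each adjacent pair:
  39–48 m: Δρ/Δz = 0.235/9 = 0.026 kg m⁻⁴
  48–137 m: Δρ/Δz = 1.288/89 = 0.014 kg m⁻⁴
  137–158 m: Δρ/Δz = 0.397/21 = 0.019 kg m⁻⁴
  158–212 m: Δρ/Δz = 0.584/54 = 0.011 kg m⁻⁴
The largest gradient is in the 39–48 m interval — the pycnocline.

39–48 m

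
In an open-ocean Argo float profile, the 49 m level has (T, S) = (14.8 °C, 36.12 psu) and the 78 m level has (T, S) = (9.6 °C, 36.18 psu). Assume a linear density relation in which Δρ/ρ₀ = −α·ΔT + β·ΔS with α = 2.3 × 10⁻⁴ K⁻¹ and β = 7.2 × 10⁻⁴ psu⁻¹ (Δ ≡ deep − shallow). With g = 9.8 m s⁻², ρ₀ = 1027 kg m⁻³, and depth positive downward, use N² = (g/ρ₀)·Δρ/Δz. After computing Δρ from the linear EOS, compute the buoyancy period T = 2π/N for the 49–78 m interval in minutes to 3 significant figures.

ΔT = -5.2 K, ΔS = +0.06 psu (deep − shallow).
Δρ/ρ₀ = −αΔT + βΔS = 1.196 × 10⁻³ + 4.32 × 10⁻⁵ = 1.2392 × 10⁻³, so Δρ ≈ 1.273 kg m⁻³.
N² = (g/ρ₀)·Δρ/Δz = g·(Δρ/ρ₀)/Δz = 9.8 × 1.2392 × 10⁻³ / 29 = 4.1876 × 10⁻⁴ s⁻².
N = √(4.1876 × 10⁻⁴) = 0.020464 rad s⁻¹ → T = 2π/N = 307.04 s = 5.1173 min ≈ 5.12 min.

5.12 min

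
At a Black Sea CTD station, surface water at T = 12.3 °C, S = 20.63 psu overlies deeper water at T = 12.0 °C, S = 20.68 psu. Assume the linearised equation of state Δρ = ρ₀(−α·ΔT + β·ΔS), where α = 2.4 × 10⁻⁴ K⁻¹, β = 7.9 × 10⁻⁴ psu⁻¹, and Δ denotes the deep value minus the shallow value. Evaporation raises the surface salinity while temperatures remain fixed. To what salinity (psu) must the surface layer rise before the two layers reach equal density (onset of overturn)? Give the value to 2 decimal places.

20.77 psu

Neutral buoyancy requires −α(T_deep − T_surf) + β(S_deep − S_surf′) = 0.
S_surf′ = S_deep − (α/β)·ΔT = 20.68 − (2.4 × 10⁻⁴/7.9 × 10⁻⁴)·(-0.3) = 20.7711 psu.
Increase required: 20.7711 − 20.63 = 0.1411 psu.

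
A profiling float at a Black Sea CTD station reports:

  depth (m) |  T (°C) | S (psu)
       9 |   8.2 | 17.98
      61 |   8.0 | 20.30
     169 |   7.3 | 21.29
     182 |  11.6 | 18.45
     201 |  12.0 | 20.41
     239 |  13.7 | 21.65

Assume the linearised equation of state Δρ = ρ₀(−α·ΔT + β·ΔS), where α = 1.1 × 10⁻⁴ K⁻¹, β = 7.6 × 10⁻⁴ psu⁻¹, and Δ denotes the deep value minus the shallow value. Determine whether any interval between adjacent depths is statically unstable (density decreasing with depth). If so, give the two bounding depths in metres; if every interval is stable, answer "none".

169–182 m

Evaluate Δρ/ρ₀ = −αΔT + βΔS across each adjacent pair:
  9–61 m: −αΔT+βΔS = −(1.1 × 10⁻⁴)(-0.2)+(7.6 × 10⁻⁴)(+2.32) = 1.8 × 10⁻³ → stable
  61–169 m: −αΔT+βΔS = −(1.1 × 10⁻⁴)(-0.7)+(7.6 × 10⁻⁴)(+0.99) = 8.3 × 10⁻⁴ → stable
  169–182 m: −αΔT+βΔS = −(1.1 × 10⁻⁴)(+4.3)+(7.6 × 10⁻⁴)(-2.84) = -2.6 × 10⁻³ → UNSTABLE
  182–201 m: −αΔT+βΔS = −(1.1 × 10⁻⁴)(+0.4)+(7.6 × 10⁻⁴)(+1.96) = 1.4 × 10⁻³ → stable
  201–239 m: −αΔT+βΔS = −(1.1 × 10⁻⁴)(+1.7)+(7.6 × 10⁻⁴)(+1.24) = 7.6 × 10⁻⁴ → stable
The 169–182 m interval has Δρ < 0: lighter water underlies denser water.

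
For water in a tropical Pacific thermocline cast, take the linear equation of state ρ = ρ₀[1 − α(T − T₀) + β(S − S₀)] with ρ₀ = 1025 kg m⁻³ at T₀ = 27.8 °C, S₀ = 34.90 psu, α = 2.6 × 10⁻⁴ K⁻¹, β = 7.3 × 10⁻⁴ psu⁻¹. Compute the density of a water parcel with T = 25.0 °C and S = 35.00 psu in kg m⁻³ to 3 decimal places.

T − T₀ = -2.8 K, S − S₀ = +0.10 psu.
Bracket = 1 − α·(-2.8) + β·(+0.10) = 1 + (8.01 × 10⁻⁴) = 1.0008010.
ρ = 1025 × 1.0008010 = 1025.821 kg m⁻³.

1025.821 kg m⁻³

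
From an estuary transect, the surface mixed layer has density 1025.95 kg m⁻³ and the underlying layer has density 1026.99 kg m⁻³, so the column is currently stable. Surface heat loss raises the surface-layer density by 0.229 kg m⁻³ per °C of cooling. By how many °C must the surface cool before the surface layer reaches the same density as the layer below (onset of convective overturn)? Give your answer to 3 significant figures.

Density deficit of the surface layer: 1026.99 − 1025.95 = 1.04 kg m⁻³.
Required change = 1.04 / 0.229 = 4.54 °C.

4.54 °C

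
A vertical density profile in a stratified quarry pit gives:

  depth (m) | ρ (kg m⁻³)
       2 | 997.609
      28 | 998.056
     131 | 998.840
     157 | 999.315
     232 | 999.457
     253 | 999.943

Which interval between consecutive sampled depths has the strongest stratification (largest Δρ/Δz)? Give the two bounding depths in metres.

232–253 m

Compute the density gradient over each adjacent pair:
  2–28 m: Δρ/Δz = 0.447/26 = 0.017 kg m⁻⁴
  28–131 m: Δρ/Δz = 0.784/103 = 7.6 × 10⁻³ kg m⁻⁴
  131–157 m: Δρ/Δz = 0.475/26 = 0.018 kg m⁻⁴
  157–232 m: Δρ/Δz = 0.142/75 = 1.9 × 10⁻³ kg m⁻⁴
  232–253 m: Δρ/Δz = 0.486/21 = 0.023 kg m⁻⁴
The largest gradient is in the 232–253 m interval — the pycnocline.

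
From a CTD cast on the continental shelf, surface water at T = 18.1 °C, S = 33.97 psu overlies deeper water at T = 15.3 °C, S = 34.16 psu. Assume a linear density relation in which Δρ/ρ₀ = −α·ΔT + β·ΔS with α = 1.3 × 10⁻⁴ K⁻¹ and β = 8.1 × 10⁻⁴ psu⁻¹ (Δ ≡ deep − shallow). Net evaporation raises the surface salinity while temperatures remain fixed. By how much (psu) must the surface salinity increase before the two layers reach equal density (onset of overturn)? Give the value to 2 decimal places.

0.64 psu

Neutral buoyancy requires −α(T_deep − T_surf) + β(S_deep − S_surf′) = 0.
S_surf′ = S_deep − (α/β)·ΔT = 34.16 − (1.3 × 10⁻⁴/8.1 × 10⁻⁴)·(-2.8) = 34.6094 psu.
Increase required: 34.6094 − 33.97 = 0.6394 psu.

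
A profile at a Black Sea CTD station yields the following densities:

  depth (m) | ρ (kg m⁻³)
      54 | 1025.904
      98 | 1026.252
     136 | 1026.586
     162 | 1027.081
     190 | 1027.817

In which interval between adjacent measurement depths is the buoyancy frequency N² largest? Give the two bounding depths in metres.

162–190 m

Compute the density gradient over each adjacent pair:
  54–98 m: Δρ/Δz = 0.348/44 = 7.9 × 10⁻³ kg m⁻⁴
  98–136 m: Δρ/Δz = 0.334/38 = 8.8 × 10⁻³ kg m⁻⁴
  136–162 m: Δρ/Δz = 0.495/26 = 0.019 kg m⁻⁴
  162–190 m: Δρ/Δz = 0.736/28 = 0.026 kg m⁻⁴
The largest gradient is in the 162–190 m interval — the pycnocline.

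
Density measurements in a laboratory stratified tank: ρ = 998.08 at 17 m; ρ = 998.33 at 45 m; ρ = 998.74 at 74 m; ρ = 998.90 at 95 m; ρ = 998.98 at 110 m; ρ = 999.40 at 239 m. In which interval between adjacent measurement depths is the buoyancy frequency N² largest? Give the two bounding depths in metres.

Compute the density gradient over each adjacent pair:
  17–45 m: Δρ/Δz = 0.25/28 = 8.9 × 10⁻³ kg m⁻⁴
  45–74 m: Δρ/Δz = 0.41/29 = 0.014 kg m⁻⁴
  74–95 m: Δρ/Δz = 0.16/21 = 7.6 × 10⁻³ kg m⁻⁴
  95–110 m: Δρ/Δz = 0.08/15 = 5.3 × 10⁻³ kg m⁻⁴
  110–239 m: Δρ/Δz = 0.42/129 = 3.3 × 10⁻³ kg m⁻⁴
The largest gradient is in the 45–74 m interval — the pycnocline.

45–74 m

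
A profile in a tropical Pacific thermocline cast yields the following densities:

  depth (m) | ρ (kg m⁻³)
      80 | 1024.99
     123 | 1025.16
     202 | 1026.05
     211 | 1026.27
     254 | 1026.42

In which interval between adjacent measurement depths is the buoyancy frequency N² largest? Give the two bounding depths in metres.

202–211 m

Compute the density gradient over each adjacent pair:
  80–123 m: Δρ/Δz = 0.17/43 = 4.0 × 10⁻³ kg m⁻⁴
  123–202 m: Δρ/Δz = 0.89/79 = 0.011 kg m⁻⁴
  202–211 m: Δρ/Δz = 0.22/9 = 0.024 kg m⁻⁴
  211–254 m: Δρ/Δz = 0.15/43 = 3.5 × 10⁻³ kg m⁻⁴
The largest gradient is in the 202–211 m interval — the pycnocline.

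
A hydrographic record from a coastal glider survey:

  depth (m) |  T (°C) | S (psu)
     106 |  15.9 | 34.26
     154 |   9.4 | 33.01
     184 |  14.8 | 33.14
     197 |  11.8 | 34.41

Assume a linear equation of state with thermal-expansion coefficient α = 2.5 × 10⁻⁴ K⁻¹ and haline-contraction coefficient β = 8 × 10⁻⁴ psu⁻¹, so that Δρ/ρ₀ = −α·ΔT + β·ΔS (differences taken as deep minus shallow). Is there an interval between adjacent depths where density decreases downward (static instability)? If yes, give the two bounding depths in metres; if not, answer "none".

Evaluate Δρ/ρ₀ = −αΔT + βΔS across each adjacent pair:
  106–154 m: −αΔT+βΔS = −(2.5 × 10⁻⁴)(-6.5)+(8 × 10⁻⁴)(-1.25) = 6.3 × 10⁻⁴ → stable
  154–184 m: −αΔT+βΔS = −(2.5 × 10⁻⁴)(+5.4)+(8 × 10⁻⁴)(+0.13) = -1.2 × 10⁻³ → UNSTABLE
  184–197 m: −αΔT+βΔS = −(2.5 × 10⁻⁴)(-3.0)+(8 × 10⁻⁴)(+1.27) = 1.8 × 10⁻³ → stable
The 154–184 m interval has Δρ < 0: lighter water underlies denser water.

154–184 m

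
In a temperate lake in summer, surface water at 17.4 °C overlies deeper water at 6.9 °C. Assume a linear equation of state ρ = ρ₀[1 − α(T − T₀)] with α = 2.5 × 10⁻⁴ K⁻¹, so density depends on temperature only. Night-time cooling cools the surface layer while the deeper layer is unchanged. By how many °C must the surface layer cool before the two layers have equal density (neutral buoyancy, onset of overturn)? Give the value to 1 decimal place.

With temperature the only control, equal density requires T_surf′ = T_deep.
T_surf′ = 6.9 °C.
Cooling required: 17.4 − 6.9 = 10.5 °C.

10.5 °C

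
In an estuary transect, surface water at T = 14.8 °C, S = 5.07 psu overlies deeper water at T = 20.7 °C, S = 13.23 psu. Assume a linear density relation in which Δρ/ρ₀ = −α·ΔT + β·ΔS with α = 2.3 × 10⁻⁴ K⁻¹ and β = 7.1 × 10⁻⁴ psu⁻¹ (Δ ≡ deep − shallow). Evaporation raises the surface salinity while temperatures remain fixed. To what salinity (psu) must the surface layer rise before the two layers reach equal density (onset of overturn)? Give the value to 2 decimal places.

Neutral buoyancy requires −α(T_deep − T_surf) + β(S_deep − S_surf′) = 0.
S_surf′ = S_deep − (α/β)·ΔT = 13.23 − (2.3 × 10⁻⁴/7.1 × 10⁻⁴)·(+5.9) = 11.3187 psu.
Increase required: 11.3187 − 5.07 = 6.2487 psu.

11.32 psu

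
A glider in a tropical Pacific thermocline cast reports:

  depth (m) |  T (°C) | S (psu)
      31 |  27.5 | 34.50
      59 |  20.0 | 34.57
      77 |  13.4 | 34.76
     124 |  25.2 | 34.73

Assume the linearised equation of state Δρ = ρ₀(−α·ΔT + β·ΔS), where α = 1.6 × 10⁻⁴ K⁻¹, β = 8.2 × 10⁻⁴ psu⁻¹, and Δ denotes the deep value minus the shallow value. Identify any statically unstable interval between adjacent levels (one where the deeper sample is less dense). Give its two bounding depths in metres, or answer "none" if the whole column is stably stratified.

Evaluate Δρ/ρ₀ = −αΔT + βΔS across each adjacent pair:
  31–59 m: −αΔT+βΔS = −(1.6 × 10⁻⁴)(-7.5)+(8.2 × 10⁻⁴)(+0.07) = 1.3 × 10⁻³ → stable
  59–77 m: −αΔT+βΔS = −(1.6 × 10⁻⁴)(-6.6)+(8.2 × 10⁻⁴)(+0.19) = 1.2 × 10⁻³ → stable
  77–124 m: −αΔT+βΔS = −(1.6 × 10⁻⁴)(+11.8)+(8.2 × 10⁻⁴)(-0.03) = -1.9 × 10⁻³ → UNSTABLE
The 77–124 m interval has Δρ < 0: lighter water underlies denser water.

77–124 m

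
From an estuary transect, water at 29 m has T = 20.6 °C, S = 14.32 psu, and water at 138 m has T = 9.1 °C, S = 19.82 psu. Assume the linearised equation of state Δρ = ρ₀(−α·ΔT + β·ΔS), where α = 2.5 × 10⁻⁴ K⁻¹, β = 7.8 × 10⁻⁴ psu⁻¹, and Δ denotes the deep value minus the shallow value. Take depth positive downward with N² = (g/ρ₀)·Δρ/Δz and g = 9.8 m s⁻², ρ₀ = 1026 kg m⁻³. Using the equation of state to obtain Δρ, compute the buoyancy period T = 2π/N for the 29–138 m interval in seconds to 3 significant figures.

248 s

ΔT = -11.5 K, ΔS = +5.50 psu (deep − shallow).
Δρ/ρ₀ = −αΔT + βΔS = 2.875 × 10⁻³ + 4.29 × 10⁻³ = 7.165 × 10⁻³, so Δρ ≈ 7.351 kg m⁻³.
N² = (g/ρ₀)·Δρ/Δz = g·(Δρ/ρ₀)/Δz = 9.8 × 7.165 × 10⁻³ / 109 = 6.4419 × 10⁻⁴ s⁻².
N = √(6.4419 × 10⁻⁴) = 0.025381 rad s⁻¹ → T = 2π/N = 247.55 s ≈ 248 s.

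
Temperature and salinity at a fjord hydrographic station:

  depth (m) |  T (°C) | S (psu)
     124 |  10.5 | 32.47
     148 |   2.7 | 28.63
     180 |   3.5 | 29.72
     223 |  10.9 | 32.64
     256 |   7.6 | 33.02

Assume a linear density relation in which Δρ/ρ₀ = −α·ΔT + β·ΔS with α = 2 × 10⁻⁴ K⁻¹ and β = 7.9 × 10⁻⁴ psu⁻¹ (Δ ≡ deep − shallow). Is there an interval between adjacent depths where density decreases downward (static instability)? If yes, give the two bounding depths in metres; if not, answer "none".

124–148 m

Evaluate Δρ/ρ₀ = −αΔT + βΔS across each adjacent pair:
  124–148 m: −αΔT+βΔS = −(2 × 10⁻⁴)(-7.8)+(7.9 × 10⁻⁴)(-3.84) = -1.5 × 10⁻³ → UNSTABLE
  148–180 m: −αΔT+βΔS = −(2 × 10⁻⁴)(+0.8)+(7.9 × 10⁻⁴)(+1.09) = 7.0 × 10⁻⁴ → stable
  180–223 m: −αΔT+βΔS = −(2 × 10⁻⁴)(+7.4)+(7.9 × 10⁻⁴)(+2.92) = 8.3 × 10⁻⁴ → stable
  223–256 m: −αΔT+βΔS = −(2 × 10⁻⁴)(-3.3)+(7.9 × 10⁻⁴)(+0.38) = 9.6 × 10⁻⁴ → stable
The 124–148 m interval has Δρ < 0: lighter water underlies denser water.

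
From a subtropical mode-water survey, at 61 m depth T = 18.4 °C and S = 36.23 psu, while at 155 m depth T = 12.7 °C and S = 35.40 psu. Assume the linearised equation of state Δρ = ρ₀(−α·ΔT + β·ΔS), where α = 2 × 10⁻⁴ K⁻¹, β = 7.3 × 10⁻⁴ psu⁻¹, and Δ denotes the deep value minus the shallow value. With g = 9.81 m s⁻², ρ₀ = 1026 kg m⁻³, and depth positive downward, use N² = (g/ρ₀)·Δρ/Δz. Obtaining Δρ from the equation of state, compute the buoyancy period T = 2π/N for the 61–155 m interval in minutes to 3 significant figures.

ΔT = -5.7 K, ΔS = -0.83 psu (deep − shallow).
Δρ/ρ₀ = −αΔT + βΔS = 1.14 × 10⁻³ − 6.059 × 10⁻⁴ = 5.341 × 10⁻⁴, so Δρ ≈ 0.5480 kg m⁻³.
N² = (g/ρ₀)·Δρ/Δz = g·(Δρ/ρ₀)/Δz = 9.81 × 5.341 × 10⁻⁴ / 94 = 5.5740 × 10⁻⁵ s⁻².
N = √(5.5740 × 10⁻⁵) = 7.4659 × 10⁻³ rad s⁻¹ → T = 2π/N = 841.58 s = 14.026 min ≈ 14.0 min.

14.0 min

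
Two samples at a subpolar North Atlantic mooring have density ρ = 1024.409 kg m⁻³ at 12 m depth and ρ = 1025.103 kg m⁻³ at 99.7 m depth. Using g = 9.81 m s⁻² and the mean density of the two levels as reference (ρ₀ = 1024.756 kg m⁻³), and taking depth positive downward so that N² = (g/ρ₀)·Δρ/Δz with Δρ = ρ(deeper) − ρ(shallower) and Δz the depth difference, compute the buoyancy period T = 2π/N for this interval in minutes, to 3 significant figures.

12.0 min

Δρ = 1025.103 − 1024.409 = 0.694 kg m⁻³ over Δz = 99.7 − 12 = 87.7 m.
N² = (9.81/1024.756) × (0.694/87.7) = 7.5754 × 10⁻⁵ s⁻².
N = √(7.5754 × 10⁻⁵) = 8.7037 × 10⁻³ rad s⁻¹, so T = 2π/N = 721.90 s = 12.032 min ≈ 12.0 min.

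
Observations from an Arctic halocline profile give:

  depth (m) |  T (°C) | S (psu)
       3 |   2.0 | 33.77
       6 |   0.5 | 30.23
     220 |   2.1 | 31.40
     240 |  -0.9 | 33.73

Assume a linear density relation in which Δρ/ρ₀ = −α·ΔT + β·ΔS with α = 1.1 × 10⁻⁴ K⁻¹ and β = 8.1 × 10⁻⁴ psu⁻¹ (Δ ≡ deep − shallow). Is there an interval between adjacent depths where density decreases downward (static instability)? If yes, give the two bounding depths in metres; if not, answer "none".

3–6 m

Evaluate Δρ/ρ₀ = −αΔT + βΔS across each adjacent pair:
  3–6 m: −αΔT+βΔS = −(1.1 × 10⁻⁴)(-1.5)+(8.1 × 10⁻⁴)(-3.54) = -2.7 × 10⁻³ → UNSTABLE
  6–220 m: −αΔT+βΔS = −(1.1 × 10⁻⁴)(+1.6)+(8.1 × 10⁻⁴)(+1.17) = 7.7 × 10⁻⁴ → stable
  220–240 m: −αΔT+βΔS = −(1.1 × 10⁻⁴)(-3.0)+(8.1 × 10⁻⁴)(+2.33) = 2.2 × 10⁻³ → stable
The 3–6 m interval has Δρ < 0: lighter water underlies denser water.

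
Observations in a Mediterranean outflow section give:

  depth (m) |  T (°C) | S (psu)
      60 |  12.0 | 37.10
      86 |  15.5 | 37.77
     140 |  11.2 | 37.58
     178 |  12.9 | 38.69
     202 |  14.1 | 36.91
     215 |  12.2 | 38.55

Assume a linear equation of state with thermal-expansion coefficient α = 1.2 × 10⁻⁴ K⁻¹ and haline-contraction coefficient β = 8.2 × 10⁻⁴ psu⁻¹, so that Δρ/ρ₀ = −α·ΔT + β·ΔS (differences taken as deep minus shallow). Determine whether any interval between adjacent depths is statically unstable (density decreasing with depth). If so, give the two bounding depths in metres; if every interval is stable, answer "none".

Evaluate Δρ/ρ₀ = −αΔT + βΔS across each adjacent pair:
  60–86 m: −αΔT+βΔS = −(1.2 × 10⁻⁴)(+3.5)+(8.2 × 10⁻⁴)(+0.67) = 1.3 × 10⁻⁴ → stable
  86–140 m: −αΔT+βΔS = −(1.2 × 10⁻⁴)(-4.3)+(8.2 × 10⁻⁴)(-0.19) = 3.6 × 10⁻⁴ → stable
  140–178 m: −αΔT+βΔS = −(1.2 × 10⁻⁴)(+1.7)+(8.2 × 10⁻⁴)(+1.11) = 7.1 × 10⁻⁴ → stable
  178–202 m: −αΔT+βΔS = −(1.2 × 10⁻⁴)(+1.2)+(8.2 × 10⁻⁴)(-1.78) = -1.6 × 10⁻³ → UNSTABLE
  202–215 m: −αΔT+βΔS = −(1.2 × 10⁻⁴)(-1.9)+(8.2 × 10⁻⁴)(+1.64) = 1.6 × 10⁻³ → stable
The 178–202 m interval has Δρ < 0: lighter water underlies denser water.

178–202 m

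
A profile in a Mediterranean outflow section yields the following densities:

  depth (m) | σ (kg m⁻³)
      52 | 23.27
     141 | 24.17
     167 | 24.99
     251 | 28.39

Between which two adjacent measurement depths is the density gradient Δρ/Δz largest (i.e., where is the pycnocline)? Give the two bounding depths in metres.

Compute the density gradient over each adjacent pair:
  52–141 m: Δρ/Δz = 0.90/89 = 0.010 kg m⁻⁴
  141–167 m: Δρ/Δz = 0.82/26 = 0.032 kg m⁻⁴
  167–251 m: Δρ/Δz = 3.40/84 = 0.040 kg m⁻⁴
The largest gradient is in the 167–251 m interval — the pycnocline.

167–251 m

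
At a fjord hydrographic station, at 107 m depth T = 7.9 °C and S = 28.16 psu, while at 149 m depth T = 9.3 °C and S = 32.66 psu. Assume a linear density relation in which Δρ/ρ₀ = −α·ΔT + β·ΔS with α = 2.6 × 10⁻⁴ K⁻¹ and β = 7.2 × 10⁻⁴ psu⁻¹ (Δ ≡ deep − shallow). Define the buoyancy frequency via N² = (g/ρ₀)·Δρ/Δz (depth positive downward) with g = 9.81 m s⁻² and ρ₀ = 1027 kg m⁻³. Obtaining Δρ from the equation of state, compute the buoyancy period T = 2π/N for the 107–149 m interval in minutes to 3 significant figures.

4.04 min

ΔT = +1.4 K, ΔS = +4.50 psu (deep − shallow).
Δρ/ρ₀ = −αΔT + βΔS = -3.64 × 10⁻⁴ + 3.24 × 10⁻³ = 2.876 × 10⁻³, so Δρ ≈ 2.954 kg m⁻³.
N² = (g/ρ₀)·Δρ/Δz = g·(Δρ/ρ₀)/Δz = 9.81 × 2.876 × 10⁻³ / 42 = 6.7175 × 10⁻⁴ s⁻².
N = √(6.7175 × 10⁻⁴) = 0.025918 rad s⁻¹ → T = 2π/N = 242.43 s = 4.0405 min ≈ 4.04 min.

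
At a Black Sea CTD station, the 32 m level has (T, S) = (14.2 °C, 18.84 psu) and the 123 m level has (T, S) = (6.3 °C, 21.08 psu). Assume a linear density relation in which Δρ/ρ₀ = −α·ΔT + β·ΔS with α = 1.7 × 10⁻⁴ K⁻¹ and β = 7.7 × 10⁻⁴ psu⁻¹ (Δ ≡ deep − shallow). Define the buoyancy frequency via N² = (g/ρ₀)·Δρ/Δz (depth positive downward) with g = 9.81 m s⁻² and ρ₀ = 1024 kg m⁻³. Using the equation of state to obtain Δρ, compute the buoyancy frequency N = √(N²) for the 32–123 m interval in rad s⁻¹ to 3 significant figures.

0.0182 rad s⁻¹

ΔT = -7.9 K, ΔS = +2.24 psu (deep − shallow).
Δρ/ρ₀ = −αΔT + βΔS = 1.343 × 10⁻³ + 1.7248 × 10⁻³ = 3.0678 × 10⁻³, so Δρ ≈ 3.141 kg m⁻³.
N² = (g/ρ₀)·Δρ/Δz = g·(Δρ/ρ₀)/Δz = 9.81 × 3.0678 × 10⁻³ / 91 = 3.3072 × 10⁻⁴ s⁻².
N = √(3.3072 × 10⁻⁴) = 0.018186 rad s⁻¹ ≈ 0.0182 rad s⁻¹.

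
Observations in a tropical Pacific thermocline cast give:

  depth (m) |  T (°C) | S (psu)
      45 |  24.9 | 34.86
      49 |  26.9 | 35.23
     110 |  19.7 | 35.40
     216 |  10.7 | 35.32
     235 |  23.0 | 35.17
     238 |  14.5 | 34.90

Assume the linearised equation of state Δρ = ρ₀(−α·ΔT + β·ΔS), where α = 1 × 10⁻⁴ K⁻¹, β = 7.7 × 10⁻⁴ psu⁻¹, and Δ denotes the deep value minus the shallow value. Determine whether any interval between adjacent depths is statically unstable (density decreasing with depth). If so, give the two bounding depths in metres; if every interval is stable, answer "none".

216–235 m

Evaluate Δρ/ρ₀ = −αΔT + βΔS across each adjacent pair:
  45–49 m: −αΔT+βΔS = −(1 × 10⁻⁴)(+2.0)+(7.7 × 10⁻⁴)(+0.37) = 8.5 × 10⁻⁵ → stable
  49–110 m: −αΔT+βΔS = −(1 × 10⁻⁴)(-7.2)+(7.7 × 10⁻⁴)(+0.17) = 8.5 × 10⁻⁴ → stable
  110–216 m: −αΔT+βΔS = −(1 × 10⁻⁴)(-9.0)+(7.7 × 10⁻⁴)(-0.08) = 8.4 × 10⁻⁴ → stable
  216–235 m: −αΔT+βΔS = −(1 × 10⁻⁴)(+12.3)+(7.7 × 10⁻⁴)(-0.15) = -1.3 × 10⁻³ → UNSTABLE
  235–238 m: −αΔT+βΔS = −(1 × 10⁻⁴)(-8.5)+(7.7 × 10⁻⁴)(-0.27) = 6.4 × 10⁻⁴ → stable
The 216–235 m interval has Δρ < 0: lighter water underlies denser water.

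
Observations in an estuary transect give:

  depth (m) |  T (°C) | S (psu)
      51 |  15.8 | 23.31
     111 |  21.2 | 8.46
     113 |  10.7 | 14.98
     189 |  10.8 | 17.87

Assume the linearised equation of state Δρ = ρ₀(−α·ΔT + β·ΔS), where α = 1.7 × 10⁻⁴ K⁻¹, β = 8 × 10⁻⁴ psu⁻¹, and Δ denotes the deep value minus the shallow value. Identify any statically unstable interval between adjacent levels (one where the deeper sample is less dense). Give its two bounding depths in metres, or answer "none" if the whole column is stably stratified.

Evaluate Δρ/ρ₀ = −αΔT + βΔS across each adjacent pair:
  51–111 m: −αΔT+βΔS = −(1.7 × 10⁻⁴)(+5.4)+(8 × 10⁻⁴)(-14.85) = -0.013 → UNSTABLE
  111–113 m: −αΔT+βΔS = −(1.7 × 10⁻⁴)(-10.5)+(8 × 10⁻⁴)(+6.52) = 7.0 × 10⁻³ → stable
  113–189 m: −αΔT+βΔS = −(1.7 × 10⁻⁴)(+0.1)+(8 × 10⁻⁴)(+2.89) = 2.3 × 10⁻³ → stable
The 51–111 m interval has Δρ < 0: lighter water underlies denser water.

51–111 m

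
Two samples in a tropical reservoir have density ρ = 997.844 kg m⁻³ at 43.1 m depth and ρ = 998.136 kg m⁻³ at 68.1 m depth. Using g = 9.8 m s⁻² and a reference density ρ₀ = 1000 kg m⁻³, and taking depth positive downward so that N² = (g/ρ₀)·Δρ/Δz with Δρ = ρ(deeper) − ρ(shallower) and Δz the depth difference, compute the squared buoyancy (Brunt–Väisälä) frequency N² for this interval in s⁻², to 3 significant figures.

Δρ = 998.136 − 997.844 = 0.292 kg m⁻³ over Δz = 68.1 − 43.1 = 25 m.
N² = (9.8/1000) × (0.292/25) = 1.1446 × 10⁻⁴ s⁻² ≈ 1.14 × 10⁻⁴ s⁻².

1.14 × 10⁻⁴ s⁻²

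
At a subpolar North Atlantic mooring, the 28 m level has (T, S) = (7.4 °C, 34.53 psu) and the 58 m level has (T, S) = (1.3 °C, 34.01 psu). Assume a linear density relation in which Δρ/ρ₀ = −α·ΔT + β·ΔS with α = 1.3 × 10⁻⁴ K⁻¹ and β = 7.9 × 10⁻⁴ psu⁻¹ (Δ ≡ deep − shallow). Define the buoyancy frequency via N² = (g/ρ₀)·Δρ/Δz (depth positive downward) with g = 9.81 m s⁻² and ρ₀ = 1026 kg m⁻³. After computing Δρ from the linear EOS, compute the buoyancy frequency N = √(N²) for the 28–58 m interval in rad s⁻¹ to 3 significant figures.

0.0112 rad s⁻¹

ΔT = -6.1 K, ΔS = -0.52 psu (deep − shallow).
Δρ/ρ₀ = −αΔT + βΔS = 7.93 × 10⁻⁴ − 4.108 × 10⁻⁴ = 3.822 × 10⁻⁴, so Δρ ≈ 0.3921 kg m⁻³.
N² = (g/ρ₀)·Δρ/Δz = g·(Δρ/ρ₀)/Δz = 9.81 × 3.822 × 10⁻⁴ / 30 = 1.2498 × 10⁻⁴ s⁻².
N = √(1.2498 × 10⁻⁴) = 0.011179 rad s⁻¹ ≈ 0.0112 rad s⁻¹.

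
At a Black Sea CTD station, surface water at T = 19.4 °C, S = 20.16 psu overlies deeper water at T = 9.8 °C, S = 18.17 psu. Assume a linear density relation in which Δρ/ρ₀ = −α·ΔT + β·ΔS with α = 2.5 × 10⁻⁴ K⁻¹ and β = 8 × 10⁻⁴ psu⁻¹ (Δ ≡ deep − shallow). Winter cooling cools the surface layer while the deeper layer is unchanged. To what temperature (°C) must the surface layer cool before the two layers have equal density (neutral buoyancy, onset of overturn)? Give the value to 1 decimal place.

16.2 °C

Neutral buoyancy requires Δρ = 0, i.e. −α(T_deep − T_surf′) + β(S_deep − S_surf) = 0.
T_surf′ = T_deep − (β/α)·ΔS = 9.8 − (8 × 10⁻⁴/2.5 × 10⁻⁴)·(-1.99) = 16.168 °C.
Cooling required: 19.4 − (16.168) = 3.232 °C.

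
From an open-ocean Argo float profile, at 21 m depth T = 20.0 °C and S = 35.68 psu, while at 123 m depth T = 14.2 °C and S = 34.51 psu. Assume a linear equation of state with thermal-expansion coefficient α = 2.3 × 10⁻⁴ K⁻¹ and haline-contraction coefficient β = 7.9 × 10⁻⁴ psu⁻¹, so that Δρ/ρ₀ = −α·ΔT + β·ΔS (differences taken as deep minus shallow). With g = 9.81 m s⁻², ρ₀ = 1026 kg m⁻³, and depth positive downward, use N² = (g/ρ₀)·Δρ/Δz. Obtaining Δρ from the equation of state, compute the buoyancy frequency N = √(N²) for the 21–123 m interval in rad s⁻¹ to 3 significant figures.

ΔT = -5.8 K, ΔS = -1.17 psu (deep − shallow).
Δρ/ρ₀ = −αΔT + βΔS = 1.334 × 10⁻³ − 9.243 × 10⁻⁴ = 4.097 × 10⁻⁴, so Δρ ≈ 0.4204 kg m⁻³.
N² = (g/ρ₀)·Δρ/Δz = g·(Δρ/ρ₀)/Δz = 9.81 × 4.097 × 10⁻⁴ / 102 = 3.9403 × 10⁻⁵ s⁻².
N = √(3.9403 × 10⁻⁵) = 6.2772 × 10⁻³ rad s⁻¹ ≈ 6.28 × 10⁻³ rad s⁻¹.

6.28 × 10⁻³ rad s⁻¹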